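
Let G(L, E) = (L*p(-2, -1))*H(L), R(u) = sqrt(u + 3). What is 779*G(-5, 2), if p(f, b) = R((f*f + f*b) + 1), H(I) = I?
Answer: 19475*sqrt(10) ≈ 61585.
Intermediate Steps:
R(u) = sqrt(3 + u)
p(f, b) = sqrt(4 + f**2 + b*f) (p(f, b) = sqrt(3 + ((f*f + f*b) + 1)) = sqrt(3 + ((f**2 + b*f) + 1)) = sqrt(3 + (1 + f**2 + b*f)) = sqrt(4 + f**2 + b*f))
G(L, E) = sqrt(10)*L**2 (G(L, E) = (L*sqrt(4 + (-2)**2 - 1*(-2)))*L = (L*sqrt(4 + 4 + 2))*L = (L*sqrt(10))*L = sqrt(10)*L**2)
779*G(-5, 2) = 779*(sqrt(10)*(-5)**2) = 779*(sqrt(10)*25) = 779*(25*sqrt(10)) = 19475*sqrt(10)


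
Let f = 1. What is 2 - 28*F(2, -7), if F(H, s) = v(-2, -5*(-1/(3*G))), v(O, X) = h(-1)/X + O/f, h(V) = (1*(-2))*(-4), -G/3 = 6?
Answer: 12386/5 ≈ 2477.2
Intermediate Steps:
G = -18 (G = -3*6 = -18)
h(V) = 8 (h(V) = -2*(-4) = 8)
v(O, X) = O + 8/X (v(O, X) = 8/X + O/1 = 8/X + O*1 = 8/X + O = O + 8/X)
F(H, s) = -442/5 (F(H, s) = -2 + 8/((-5/((-18*(-3))))) = -2 + 8/((-5/54)) = -2 + 8/((-5*1/54)) = -2 + 8/(-5/54) = -2 + 8*(-54/5) = -2 - 432/5 = -442/5)
2 - 28*F(2, -7) = 2 - 28*(-442/5) = 2 + 12376/5 = 12386/5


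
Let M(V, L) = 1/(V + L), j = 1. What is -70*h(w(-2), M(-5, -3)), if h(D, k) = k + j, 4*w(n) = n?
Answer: -245/4 ≈ -61.250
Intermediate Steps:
w(n) = n/4
M(V, L) = 1/(L + V)
h(D, k) = 1 + k (h(D, k) = k + 1 = 1 + k)
-70*h(w(-2), M(-5, -3)) = -70*(1 + 1/(-3 - 5)) = -70*(1 + 1/(-8)) = -70*(1 - 1/8) = -70*7/8 = -245/4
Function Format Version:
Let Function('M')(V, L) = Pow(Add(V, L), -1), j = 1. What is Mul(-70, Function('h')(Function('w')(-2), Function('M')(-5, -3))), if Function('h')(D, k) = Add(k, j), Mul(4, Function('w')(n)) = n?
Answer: Rational(-245, 4) ≈ -61.250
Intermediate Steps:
Function('w')(n) = Mul(Rational(1, 4), n)
Function('M')(V, L) = Pow(Add(L, V), -1)
Function('h')(D, k) = Add(1, k) (Function('h')(D, k) = Add(k, 1) = Add(1, k))
Mul(-70, Function('h')(Function('w')(-2), Function('M')(-5, -3))) = Mul(-70, Add(1, Pow(Add(-3, -5), -1))) = Mul(-70, Add(1, Pow(-8, -1))) = Mul(-70, Add(1, Rational(-1, 8))) = Mul(-70, Rational(7, 8)) = Rational(-245, 4)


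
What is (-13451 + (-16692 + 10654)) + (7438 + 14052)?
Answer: 2001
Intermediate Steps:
(-13451 + (-16692 + 10654)) + (7438 + 14052) = (-13451 - 6038) + 21490 = -19489 + 21490 = 2001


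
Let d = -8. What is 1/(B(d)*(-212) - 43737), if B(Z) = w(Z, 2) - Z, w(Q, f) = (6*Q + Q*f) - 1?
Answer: -1/31653 ≈ -3.1593e-5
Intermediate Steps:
w(Q, f) = -1 + 6*Q + Q*f
B(Z) = -1 + 7*Z (B(Z) = (-1 + 6*Z + Z*2) - Z = (-1 + 6*Z + 2*Z) - Z = (-1 + 8*Z) - Z = -1 + 7*Z)
1/(B(d)*(-212) - 43737) = 1/((-1 + 7*(-8))*(-212) - 43737) = 1/((-1 - 56)*(-212) - 43737) = 1/(-57*(-212) - 43737) = 1/(12084 - 43737) = 1/(-31653) = -1/31653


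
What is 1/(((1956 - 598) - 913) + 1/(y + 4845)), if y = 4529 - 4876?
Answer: 4498/2001611 ≈ 0.0022472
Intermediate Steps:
y = -347
1/(((1956 - 598) - 913) + 1/(y + 4845)) = 1/(((1956 - 598) - 913) + 1/(-347 + 4845)) = 1/((1358 - 913) + 1/4498) = 1/(445 + 1/4498) = 1/(2001611/4498) = 4498/2001611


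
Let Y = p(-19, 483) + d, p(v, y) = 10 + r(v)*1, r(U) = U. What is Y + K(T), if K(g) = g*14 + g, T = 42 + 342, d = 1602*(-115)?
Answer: -178479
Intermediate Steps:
d = -184230
T = 384
p(v, y) = 10 + v (p(v, y) = 10 + v*1 = 10 + v)
Y = -184239 (Y = (10 - 19) - 184230 = -9 - 184230 = -184239)
K(g) = 15*g (K(g) = 14*g + g = 15*g)
Y + K(T) = -184239 + 15*384 = -184239 + 5760 = -178479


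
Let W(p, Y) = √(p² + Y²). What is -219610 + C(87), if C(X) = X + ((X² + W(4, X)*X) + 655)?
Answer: -211299 + 87*√7585 ≈ -2.0372e+5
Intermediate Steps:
W(p, Y) = √(Y² + p²)
C(X) = 655 + X + X² + X*√(16 + X²) (C(X) = X + ((X² + √(X² + 4²)*X) + 655) = X + ((X² + √(X² + 16)*X) + 655) = X + ((X² + √(16 + X²)*X) + 655) = X + ((X² + X*√(16 + X²)) + 655) = X + (655 + X² + X*√(16 + X²)) = 655 + X + X² + X*√(16 + X²))
-219610 + C(87) = -219610 + (655 + 87 + 87² + 87*√(16 + 87²)) = -219610 + (655 + 87 + 7569 + 87*√(16 + 7569)) = -219610 + (655 + 87 + 7569 + 87*√7585) = -219610 + (8311 + 87*√7585) = -211299 + 87*√7585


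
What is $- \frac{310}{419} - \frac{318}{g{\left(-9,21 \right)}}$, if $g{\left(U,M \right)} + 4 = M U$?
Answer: $\frac{73412}{80867} \approx 0.90781$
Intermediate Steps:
$g{\left(U,M \right)} = -4 + M U$
$- \frac{310}{419} - \frac{318}{g{\left(-9,21 \right)}} = - \frac{310}{419} - \frac{318}{-4 + 21 \left(-9\right)} = \left(-310\right) \frac{1}{419} - \frac{318}{-4 - 189} = - \frac{310}{419} - \frac{318}{-193} = - \frac{310}{419} - - \frac{318}{193} = - \frac{310}{419} + \frac{318}{193} = \frac{73412}{80867}$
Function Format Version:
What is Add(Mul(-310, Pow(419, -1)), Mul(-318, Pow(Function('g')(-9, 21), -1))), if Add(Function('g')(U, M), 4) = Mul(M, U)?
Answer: Rational(73412, 80867) ≈ 0.90781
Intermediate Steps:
Function('g')(U, M) = Add(-4, Mul(M, U))
Add(Mul(-310, Pow(419, -1)), Mul(-318, Pow(Function('g')(-9, 21), -1))) = Add(Mul(-310, Pow(419, -1)), Mul(-318, Pow(Add(-4, Mul(21, -9)), -1))) = Add(Mul(-310, Rational(1, 419)), Mul(-318, Pow(Add(-4, -189), -1))) = Add(Rational(-310, 419), Mul(-318, Pow(-193, -1))) = Add(Rational(-310, 419), Mul(-318, Rational(-1, 193))) = Add(Rational(-310, 419), Rational(318, 193)) = Rational(73412, 80867)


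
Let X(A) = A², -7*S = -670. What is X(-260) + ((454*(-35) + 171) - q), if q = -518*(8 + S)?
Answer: 105605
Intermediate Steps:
S = 670/7 (S = -⅐*(-670) = 670/7 ≈ 95.714)
q = -53724 (q = -518*(8 + 670/7) = -518*726/7 = -53724)
X(-260) + ((454*(-35) + 171) - q) = (-260)² + ((454*(-35) + 171) - 1*(-53724)) = 67600 + ((-15890 + 171) + 53724) = 67600 + (-15719 + 53724) = 67600 + 38005 = 105605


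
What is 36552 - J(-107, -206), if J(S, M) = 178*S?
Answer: 55598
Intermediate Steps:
36552 - J(-107, -206) = 36552 - 178*(-107) = 36552 - 1*(-19046) = 36552 + 19046 = 55598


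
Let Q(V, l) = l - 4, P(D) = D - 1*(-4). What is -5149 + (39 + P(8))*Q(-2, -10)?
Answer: -5863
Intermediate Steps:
P(D) = 4 + D (P(D) = D + 4 = 4 + D)
Q(V, l) = -4 + l
-5149 + (39 + P(8))*Q(-2, -10) = -5149 + (39 + (4 + 8))*(-4 - 10) = -5149 + (39 + 12)*(-14) = -5149 + 51*(-14) = -5149 - 714 = -5863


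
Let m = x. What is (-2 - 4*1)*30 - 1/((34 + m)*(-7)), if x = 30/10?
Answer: -46619/259 ≈ -180.00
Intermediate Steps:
x = 3 (x = 30*(⅒) = 3)
m = 3
(-2 - 4*1)*30 - 1/((34 + m)*(-7)) = (-2 - 4*1)*30 - 1/((34 + 3)*(-7)) = (-2 - 4)*30 - 1/(37*(-7)) = -6*30 - 1/(-259) = -180 - 1*(-1/259) = -180 + 1/259 = -46619/259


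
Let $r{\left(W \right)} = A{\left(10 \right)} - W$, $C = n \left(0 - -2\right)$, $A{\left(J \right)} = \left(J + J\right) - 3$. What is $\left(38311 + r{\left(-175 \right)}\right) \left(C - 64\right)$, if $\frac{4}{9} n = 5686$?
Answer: $982712069$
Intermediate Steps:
$n = \frac{25587}{2}$ ($n = \frac{9}{4} \cdot 5686 = \frac{25587}{2} \approx 12794.0$)
$A{\left(J \right)} = -3 + 2 J$ ($A{\left(J \right)} = 2 J - 3 = -3 + 2 J$)
$C = 25587$ ($C = \frac{25587 \left(0 - -2\right)}{2} = \frac{25587 \left(0 + 2\right)}{2} = \frac{25587}{2} \cdot 2 = 25587$)
$r{\left(W \right)} = 17 - W$ ($r{\left(W \right)} = \left(-3 + 2 \cdot 10\right) - W = \left(-3 + 20\right) - W = 17 - W$)
$\left(38311 + r{\left(-175 \right)}\right) \left(C - 64\right) = \left(38311 + \left(17 - -175\right)\right) \left(25587 - 64\right) = \left(38311 + \left(17 + 175\right)\right) 25523 = \left(38311 + 192\right) 25523 = 38503 \cdot 25523 = 982712069$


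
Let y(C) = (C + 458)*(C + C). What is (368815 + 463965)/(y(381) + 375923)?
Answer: 832780/1015241 ≈ 0.82028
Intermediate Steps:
y(C) = 2*C*(458 + C) (y(C) = (458 + C)*(2*C) = 2*C*(458 + C))
(368815 + 463965)/(y(381) + 375923) = (368815 + 463965)/(2*381*(458 + 381) + 375923) = 832780/(2*381*839 + 375923) = 832780/(639318 + 375923) = 832780/1015241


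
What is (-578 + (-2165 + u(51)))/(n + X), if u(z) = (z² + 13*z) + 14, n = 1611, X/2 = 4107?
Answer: 107/1965 ≈ 0.054453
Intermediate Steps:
X = 8214 (X = 2*4107 = 8214)
u(z) = 14 + z² + 13*z
(-578 + (-2165 + u(51)))/(n + X) = (-578 + (-2165 + (14 + 51² + 13*51)))/(1611 + 8214) = (-578 + (-2165 + (14 + 2601 + 663)))/9825 = (-578 + (-2165 + 3278))*(1/9825) = (-578 + 1113)*(1/9825) = 535*(1/9825) = 107/1965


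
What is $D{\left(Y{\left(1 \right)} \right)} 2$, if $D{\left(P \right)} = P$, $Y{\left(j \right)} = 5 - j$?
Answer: $8$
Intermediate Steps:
$D{\left(Y{\left(1 \right)} \right)} 2 = \left(5 - 1\right) 2 = 4 \cdot 2 = 8$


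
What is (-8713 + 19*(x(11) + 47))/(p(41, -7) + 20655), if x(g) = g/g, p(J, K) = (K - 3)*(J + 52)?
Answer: -7801/19725 ≈ -0.39549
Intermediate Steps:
p(J, K) = (-3 + K)*(52 + J)
x(g) = 1
(-8713 + 19*(x(11) + 47))/(p(41, -7) + 20655) = (-8713 + 19*(1 + 47))/((-156 - 3*41 + 52*(-7) + 41*(-7)) + 20655) = (-8713 + 19*48)/((-156 - 123 - 364 - 287) + 20655) = (-8713 + 912)/(-930 + 20655) = -7801/19725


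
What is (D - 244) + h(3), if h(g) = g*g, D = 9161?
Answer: 8926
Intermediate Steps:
h(g) = g²
(D - 244) + h(3) = (9161 - 244) + 3² = 8917 + 9 = 8926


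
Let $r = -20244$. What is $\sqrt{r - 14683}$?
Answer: $i \sqrt{34927} \approx 186.89 i$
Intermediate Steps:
$\sqrt{r - 14683} = \sqrt{-20244 - 14683} = \sqrt{-34927} = i \sqrt{34927}$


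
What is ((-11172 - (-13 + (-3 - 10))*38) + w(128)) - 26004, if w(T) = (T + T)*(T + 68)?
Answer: 13988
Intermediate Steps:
w(T) = 2*T*(68 + T) (w(T) = (2*T)*(68 + T) = 2*T*(68 + T))
((-11172 - (-13 + (-3 - 10))*38) + w(128)) - 26004 = ((-11172 - (-13 + (-3 - 10))*38) + 2*128*(68 + 128)) - 26004 = ((-11172 - (-13 - 13)*38) + 2*128*196) - 26004 = ((-11172 - (-26)*38) + 50176) - 26004 = ((-11172 - 1*(-988)) + 50176) - 26004 = ((-11172 + 988) + 50176) - 26004 = (-10184 + 50176) - 26004 = 39992 - 26004 = 13988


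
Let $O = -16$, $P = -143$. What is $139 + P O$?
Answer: $2427$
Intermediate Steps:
$139 + P O = 139 - -2288 = 139 + 2288 = 2427$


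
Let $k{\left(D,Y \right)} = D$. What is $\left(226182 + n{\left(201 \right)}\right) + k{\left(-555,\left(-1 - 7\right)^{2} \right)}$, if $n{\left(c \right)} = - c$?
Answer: $225426$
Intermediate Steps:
$\left(226182 + n{\left(201 \right)}\right) + k{\left(-555,\left(-1 - 7\right)^{2} \right)} = \left(226182 - 201\right) - 555 = 225981 - 555 = 225426$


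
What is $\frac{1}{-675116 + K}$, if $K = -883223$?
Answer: $- \frac{1}{1558339} \approx -6.4171 \cdot 10^{-7}$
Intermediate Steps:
$\frac{1}{-675116 + K} = \frac{1}{-675116 - 883223} = \frac{1}{-1558339} = - \frac{1}{1558339}$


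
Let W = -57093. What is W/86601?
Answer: -19031/28867 ≈ -0.65926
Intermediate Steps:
W/86601 = -57093/86601 = -57093*1/86601 = -19031/28867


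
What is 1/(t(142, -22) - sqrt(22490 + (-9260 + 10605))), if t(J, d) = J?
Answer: -142/3671 - sqrt(23835)/3671 ≈ -0.080737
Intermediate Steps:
1/(t(142, -22) - sqrt(22490 + (-9260 + 10605))) = 1/(142 - sqrt(22490 + (-9260 + 10605))) = 1/(142 - sqrt(22490 + 1345)) = 1/(142 - sqrt(23835))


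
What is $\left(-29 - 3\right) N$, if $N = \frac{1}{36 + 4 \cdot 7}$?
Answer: $- \frac{1}{2} \approx -0.5$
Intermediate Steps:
$N = \frac{1}{64}$ ($N = \frac{1}{36 + 28} = \frac{1}{64} \approx 0.015625$)
$\left(-29 - 3\right) N = \left(-29 - 3\right) \frac{1}{64} = \left(-32\right) \frac{1}{64} = - \frac{1}{2}$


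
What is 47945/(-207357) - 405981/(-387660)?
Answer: 21865547839/26794671540 ≈ 0.81604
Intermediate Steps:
47945/(-207357) - 405981/(-387660) = 47945*(-1/207357) - 405981*(-1/387660) = -47945/207357 + 135327/129220 = 21865547839/26794671540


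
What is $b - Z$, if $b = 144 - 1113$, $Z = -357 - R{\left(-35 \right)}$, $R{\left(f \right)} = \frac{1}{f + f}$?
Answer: $- \frac{42841}{70} \approx -612.01$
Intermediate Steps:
$R{\left(f \right)} = \frac{1}{2 f}$
$Z = - \frac{24989}{70}$ ($Z = -357 - \frac{1}{2 \left(-35\right)} = -357 - \frac{1}{2} \left(- \frac{1}{35}\right) = -357 - - \frac{1}{70} = -357 + \frac{1}{70} = - \frac{24989}{70} \approx -356.99$)
$b = -969$ ($b = 144 - 1113 = -969$)
$b - Z = -969 - - \frac{24989}{70} = -969 + \frac{24989}{70} = - \frac{42841}{70}$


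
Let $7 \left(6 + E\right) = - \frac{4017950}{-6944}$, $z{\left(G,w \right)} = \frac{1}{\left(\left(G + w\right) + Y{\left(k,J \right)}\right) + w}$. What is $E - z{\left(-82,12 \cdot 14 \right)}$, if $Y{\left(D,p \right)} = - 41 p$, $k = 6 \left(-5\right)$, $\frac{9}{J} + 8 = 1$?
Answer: $\frac{4000015069}{52180688} \approx 76.657$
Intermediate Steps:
$J = - \frac{9}{7}$ ($J = \frac{9}{-8 + 1} = \frac{9}{-7} = 9 \left(- \frac{1}{7}\right) = - \frac{9}{7} \approx -1.2857$)
$k = -30$
$z{\left(G,w \right)} = \frac{1}{\frac{369}{7} + G + 2 w}$ ($z{\left(G,w \right)} = \frac{1}{\left(\left(G + w\right) - - \frac{369}{7}\right) + w} = \frac{1}{\left(\left(G + w\right) + \frac{369}{7}\right) + w} = \frac{1}{\left(\frac{369}{7} + G + w\right) + w} = \frac{1}{\frac{369}{7} + G + 2 w}$)
$E = \frac{1863151}{24304}$ ($E = -6 + \frac{\left(-4017950\right) \frac{1}{-6944}}{7} = -6 + \frac{\left(-4017950\right) \left(- \frac{1}{6944}\right)}{7} = -6 + \frac{1}{7} \cdot \frac{2008975}{3472} = -6 + \frac{2008975}{24304} = \frac{1863151}{24304} \approx 76.66$)
$E - z{\left(-82,12 \cdot 14 \right)} = \frac{1863151}{24304} - \frac{7}{369 + 7 \left(-82\right) + 14 \cdot 12 \cdot 14} = \frac{1863151}{24304} - \frac{7}{369 - 574 + 14 \cdot 168} = \frac{1863151}{24304} - \frac{7}{369 - 574 + 2352} = \frac{1863151}{24304} - \frac{7}{2147} = \frac{4000015069}{52180688}$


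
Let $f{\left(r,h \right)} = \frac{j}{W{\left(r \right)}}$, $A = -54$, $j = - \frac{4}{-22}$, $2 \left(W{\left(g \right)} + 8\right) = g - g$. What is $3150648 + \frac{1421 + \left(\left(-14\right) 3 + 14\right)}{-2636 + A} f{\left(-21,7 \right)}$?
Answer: $\frac{372910698673}{118360} \approx 3.1506 \cdot 10^{6}$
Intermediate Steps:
$W{\left(g \right)} = -8$ ($W{\left(g \right)} = -8 + \frac{g - g}{2} = -8 + \frac{1}{2} \cdot 0 = -8 + 0 = -8$)
$j = \frac{2}{11}$ ($j = \left(-4\right) \left(- \frac{1}{22}\right) = \frac{2}{11} \approx 0.18182$)
$f{\left(r,h \right)} = - \frac{1}{44}$ ($f{\left(r,h \right)} = \frac{2}{11 \left(-8\right)} = \frac{2}{11} \left(- \frac{1}{8}\right) = - \frac{1}{44}$)
$3150648 + \frac{1421 + \left(\left(-14\right) 3 + 14\right)}{-2636 + A} f{\left(-21,7 \right)} = 3150648 + \frac{1421 + \left(\left(-14\right) 3 + 14\right)}{-2636 - 54} \left(- \frac{1}{44}\right) = 3150648 + \frac{1421 + \left(-42 + 14\right)}{-2690} \left(- \frac{1}{44}\right) = 3150648 + \left(1421 - 28\right) \left(- \frac{1}{2690}\right) \left(- \frac{1}{44}\right) = 3150648 + 1393 \left(- \frac{1}{2690}\right) \left(- \frac{1}{44}\right) = 3150648 - - \frac{1393}{118360} = 3150648 + \frac{1393}{118360} = \frac{372910698673}{118360}$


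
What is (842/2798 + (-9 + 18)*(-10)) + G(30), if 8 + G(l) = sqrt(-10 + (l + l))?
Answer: -136681/1399 + 5*sqrt(2) ≈ -90.628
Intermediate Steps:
G(l) = -8 + sqrt(-10 + 2*l) (G(l) = -8 + sqrt(-10 + (l + l)) = -8 + sqrt(-10 + 2*l))
(842/2798 + (-9 + 18)*(-10)) + G(30) = (842/2798 + (-9 + 18)*(-10)) + (-8 + sqrt(-10 + 2*30)) = (842*(1/2798) + 9*(-10)) + (-8 + sqrt(-10 + 60)) = (421/1399 - 90) + (-8 + sqrt(50)) = -125489/1399 + (-8 + 5*sqrt(2)) = -136681/1399 + 5*sqrt(2)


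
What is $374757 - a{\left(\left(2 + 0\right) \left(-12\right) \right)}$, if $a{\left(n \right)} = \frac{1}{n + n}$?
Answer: $\frac{17988337}{48} \approx 3.7476 \cdot 10^{5}$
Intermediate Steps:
$a{\left(n \right)} = \frac{1}{2 n}$
$374757 - a{\left(\left(2 + 0\right) \left(-12\right) \right)} = 374757 - \frac{1}{2 \left(2 + 0\right) \left(-12\right)} = 374757 - \frac{1}{2 \cdot 2 \left(-12\right)} = 374757 - \frac{1}{2 \left(-24\right)} = 374757 - \frac{1}{2} \left(- \frac{1}{24}\right) = 374757 - - \frac{1}{48} = 374757 + \frac{1}{48} = \frac{17988337}{48}$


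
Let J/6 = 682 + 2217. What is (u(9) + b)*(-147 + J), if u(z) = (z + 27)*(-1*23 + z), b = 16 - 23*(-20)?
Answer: -482916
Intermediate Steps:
b = 476 (b = 16 + 460 = 476)
J = 17394 (J = 6*(682 + 2217) = 6*2899 = 17394)
u(z) = (-23 + z)*(27 + z) (u(z) = (27 + z)*(-23 + z) = (-23 + z)*(27 + z))
(u(9) + b)*(-147 + J) = ((-621 + 9² + 4*9) + 476)*(-147 + 17394) = ((-621 + 81 + 36) + 476)*17247 = (-504 + 476)*17247 = -28*17247 = -482916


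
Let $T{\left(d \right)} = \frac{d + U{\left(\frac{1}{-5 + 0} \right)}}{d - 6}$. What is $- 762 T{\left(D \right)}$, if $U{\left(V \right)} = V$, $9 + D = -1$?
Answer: $- \frac{19431}{40} \approx -485.77$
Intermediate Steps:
$D = -10$ ($D = -9 - 1 = -10$)
$T{\left(d \right)} = \frac{- \frac{1}{5} + d}{-6 + d}$ ($T{\left(d \right)} = \frac{d + \frac{1}{-5 + 0}}{d - 6} = \frac{d + \frac{1}{-5}}{-6 + d} = \frac{d - \frac{1}{5}}{-6 + d} = \frac{- \frac{1}{5} + d}{-6 + d}$)
$- 762 T{\left(D \right)} = - 762 \frac{- \frac{1}{5} - 10}{-6 - 10} = - 762 \frac{1}{-16} \left(- \frac{51}{5}\right) = - 762 \left(\left(- \frac{1}{16}\right) \left(- \frac{51}{5}\right)\right) = \left(-762\right) \frac{51}{80} = - \frac{19431}{40}$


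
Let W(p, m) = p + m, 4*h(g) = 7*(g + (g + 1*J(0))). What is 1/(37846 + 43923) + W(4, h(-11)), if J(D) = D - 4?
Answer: -6786825/163538 ≈ -41.500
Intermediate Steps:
J(D) = -4 + D
h(g) = -7 + 7*g/2 (h(g) = (7*(g + (g + 1*(-4 + 0))))/4 = (7*(g + (g + 1*(-4))))/4 = (7*(g + (g - 4)))/4 = (7*(g + (-4 + g)))/4 = (7*(-4 + 2*g))/4 = (-28 + 14*g)/4 = -7 + 7*g/2)
W(p, m) = m + p
1/(37846 + 43923) + W(4, h(-11)) = 1/(37846 + 43923) + ((-7 + (7/2)*(-11)) + 4) = 1/81769 + ((-7 - 77/2) + 4) = 1/81769 + (-91/2 + 4) = 1/81769 - 83/2 = -6786825/163538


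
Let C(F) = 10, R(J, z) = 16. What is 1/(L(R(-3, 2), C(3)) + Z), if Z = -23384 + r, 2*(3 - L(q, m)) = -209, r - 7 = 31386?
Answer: 2/16233 ≈ 0.00012321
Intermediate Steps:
r = 31393 (r = 7 + 31386 = 31393)
L(q, m) = 215/2 (L(q, m) = 3 - 1/2*(-209) = 3 + 209/2 = 215/2)
Z = 8009 (Z = -23384 + 31393 = 8009)
1/(L(R(-3, 2), C(3)) + Z) = 1/(215/2 + 8009) = 1/(16233/2) = 2/16233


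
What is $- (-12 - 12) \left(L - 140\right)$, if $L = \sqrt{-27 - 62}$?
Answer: $-3360 + 24 i \sqrt{89} \approx -3360.0 + 226.42 i$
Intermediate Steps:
$L = i \sqrt{89}$ ($L = \sqrt{-89} = i \sqrt{89} \approx 9.434 i$)
$- (-12 - 12) \left(L - 140\right) = - (-12 - 12) \left(i \sqrt{89} - 140\right) = \left(-1\right) \left(-24\right) \left(-140 + i \sqrt{89}\right) = 24 \left(-140 + i \sqrt{89}\right) = -3360 + 24 i \sqrt{89}$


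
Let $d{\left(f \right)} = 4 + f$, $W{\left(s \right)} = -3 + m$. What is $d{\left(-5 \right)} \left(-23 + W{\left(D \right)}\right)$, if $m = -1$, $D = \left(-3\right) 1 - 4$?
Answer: $27$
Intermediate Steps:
$D = -7$ ($D = -3 - 4 = -7$)
$W{\left(s \right)} = -4$ ($W{\left(s \right)} = -3 - 1 = -4$)
$d{\left(-5 \right)} \left(-23 + W{\left(D \right)}\right) = \left(4 - 5\right) \left(-23 - 4\right) = \left(-1\right) \left(-27\right) = 27$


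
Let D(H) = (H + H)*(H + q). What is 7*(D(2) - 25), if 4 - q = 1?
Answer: -35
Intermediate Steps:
q = 3 (q = 4 - 1*1 = 4 - 1 = 3)
D(H) = 2*H*(3 + H) (D(H) = (H + H)*(H + 3) = (2*H)*(3 + H) = 2*H*(3 + H))
7*(D(2) - 25) = 7*(2*2*(3 + 2) - 25) = 7*(2*2*5 - 25) = 7*(20 - 25) = 7*(-5) = -35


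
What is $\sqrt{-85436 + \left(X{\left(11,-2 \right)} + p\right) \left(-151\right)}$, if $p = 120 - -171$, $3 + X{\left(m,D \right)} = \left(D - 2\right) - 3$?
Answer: $i \sqrt{127867} \approx 357.58 i$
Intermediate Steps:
$X{\left(m,D \right)} = -8 + D$ ($X{\left(m,D \right)} = -3 + \left(\left(D - 2\right) - 3\right) = -3 + \left(\left(-2 + D\right) - 3\right) = -3 + \left(-5 + D\right) = -8 + D$)
$p = 291$ ($p = 120 + 171 = 291$)
$\sqrt{-85436 + \left(X{\left(11,-2 \right)} + p\right) \left(-151\right)} = \sqrt{-85436 + \left(\left(-8 - 2\right) + 291\right) \left(-151\right)} = \sqrt{-85436 + \left(-10 + 291\right) \left(-151\right)} = \sqrt{-85436 + 281 \left(-151\right)} = \sqrt{-85436 - 42431} = \sqrt{-127867} = i \sqrt{127867}$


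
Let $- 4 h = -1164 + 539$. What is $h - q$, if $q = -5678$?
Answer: $\frac{23337}{4} \approx 5834.3$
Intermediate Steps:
$h = \frac{625}{4}$ ($h = - \frac{-1164 + 539}{4} = \left(- \frac{1}{4}\right) \left(-625\right) = \frac{625}{4} \approx 156.25$)
$h - q = \frac{625}{4} - -5678 = \frac{625}{4} + 5678 = \frac{23337}{4}$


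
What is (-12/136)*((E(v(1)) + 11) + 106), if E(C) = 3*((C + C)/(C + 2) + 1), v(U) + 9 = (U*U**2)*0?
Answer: -1341/119 ≈ -11.269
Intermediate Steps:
v(U) = -9 (v(U) = -9 + (U*U**2)*0 = -9 + U**3*0 = -9 + 0 = -9)
E(C) = 3 + 6*C/(2 + C) (E(C) = 3*((2*C)/(2 + C) + 1) = 3*(2*C/(2 + C) + 1) = 3*(1 + 2*C/(2 + C)) = 3 + 6*C/(2 + C))
(-12/136)*((E(v(1)) + 11) + 106) = (-12/136)*((3*(2 + 3*(-9))/(2 - 9) + 11) + 106) = (-12*1/136)*((3*(2 - 27)/(-7) + 11) + 106) = -3*((3*(-1/7)*(-25) + 11) + 106)/34 = -3*((75/7 + 11) + 106)/34 = -3*(152/7 + 106)/34 = -3/34*894/7 = -1341/119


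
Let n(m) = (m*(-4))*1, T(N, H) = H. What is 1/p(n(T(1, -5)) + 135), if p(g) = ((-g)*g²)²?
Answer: 1/13867245015625 ≈ 7.2112e-14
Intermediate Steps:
n(m) = -4*m (n(m) = -4*m*1 = -4*m)
p(g) = g⁶ (p(g) = (-g³)² = g⁶)
1/p(n(T(1, -5)) + 135) = 1/((-4*(-5) + 135)⁶) = 1/((20 + 135)⁶) = 1/(155⁶) = 1/13867245015625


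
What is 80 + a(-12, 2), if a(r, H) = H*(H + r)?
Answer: 60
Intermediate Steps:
80 + a(-12, 2) = 80 + 2*(2 - 12) = 80 + 2*(-10) = 80 - 20 = 60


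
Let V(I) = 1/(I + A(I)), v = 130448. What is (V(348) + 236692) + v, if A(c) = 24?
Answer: 136576081/372 ≈ 3.6714e+5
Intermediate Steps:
V(I) = 1/(24 + I) (V(I) = 1/(I + 24) = 1/(24 + I))
(V(348) + 236692) + v = (1/(24 + 348) + 236692) + 130448 = (1/372 + 236692) + 130448 = 88049425/372 + 130448 = 136576081/372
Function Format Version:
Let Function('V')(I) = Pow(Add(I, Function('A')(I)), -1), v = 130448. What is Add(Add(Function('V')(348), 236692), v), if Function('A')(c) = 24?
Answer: Rational(136576081, 372) ≈ 3.6714e+5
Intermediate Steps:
Function('V')(I) = Pow(Add(24, I), -1) (Function('V')(I) = Pow(Add(I, 24), -1) = Pow(Add(24, I), -1))
Add(Add(Function('V')(348), 236692), v) = Add(Add(Pow(Add(24, 348), -1), 236692), 130448) = Add(Add(Pow(372, -1), 236692), 130448) = Add(Add(Rational(1, 372), 236692), 130448) = Add(Rational(88049425, 372), 130448) = Rational(136576081, 372)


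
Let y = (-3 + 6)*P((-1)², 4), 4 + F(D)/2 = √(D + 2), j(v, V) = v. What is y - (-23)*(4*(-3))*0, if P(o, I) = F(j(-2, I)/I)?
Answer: -24 + 3*√6 ≈ -16.652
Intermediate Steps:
F(D) = -8 + 2*√(2 + D) (F(D) = -8 + 2*√(D + 2) = -8 + 2*√(2 + D))
P(o, I) = -8 + 2*√(2 - 2/I)
y = -24 + 3*√6 (y = (-3 + 6)*(-8 + 2*√2*√((-1 + 4)/4)) = 3*(-8 + 2*√2*√((¼)*3)) = 3*(-8 + 2*√2*√(¾)) = 3*(-8 + 2*√2*(√3/2)) = 3*(-8 + √6) = -24 + 3*√6 ≈ -16.652)
y - (-23)*(4*(-3))*0 = (-24 + 3*√6) - (-23)*(4*(-3))*0 = (-24 + 3*√6) - (-23)*(-12*0) = (-24 + 3*√6) - (-23)*0 = (-24 + 3*√6) - 1*0 = (-24 + 3*√6) + 0 = -24 + 3*√6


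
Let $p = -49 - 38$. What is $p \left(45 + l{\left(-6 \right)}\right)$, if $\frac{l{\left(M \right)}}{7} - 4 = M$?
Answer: $-2697$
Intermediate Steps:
$l{\left(M \right)} = 28 + 7 M$
$p = -87$ ($p = -49 - 38 = -87$)
$p \left(45 + l{\left(-6 \right)}\right) = - 87 \left(45 + \left(28 + 7 \left(-6\right)\right)\right) = - 87 \left(45 + \left(28 - 42\right)\right) = - 87 \left(45 - 14\right) = \left(-87\right) 31 = -2697$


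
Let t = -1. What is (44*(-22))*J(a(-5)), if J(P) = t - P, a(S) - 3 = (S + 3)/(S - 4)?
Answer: 36784/9 ≈ 4087.1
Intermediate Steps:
a(S) = 3 + (3 + S)/(-4 + S) (a(S) = 3 + (S + 3)/(S - 4) = 3 + (3 + S)/(-4 + S))
J(P) = -1 - P
(44*(-22))*J(a(-5)) = (44*(-22))*(-1 - (-9 + 4*(-5))/(-4 - 5)) = -968*(-1 - (-9 - 20)/(-9)) = -968*(-1 - (-1)*(-29)/9) = -968*(-1 - 1*29/9) = -968*(-1 - 29/9) = -968*(-38/9) = 36784/9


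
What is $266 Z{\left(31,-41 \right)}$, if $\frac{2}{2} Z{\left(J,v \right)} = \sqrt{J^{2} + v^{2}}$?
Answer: $266 \sqrt{2642} \approx 13673.0$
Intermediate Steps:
$Z{\left(J,v \right)} = \sqrt{J^{2} + v^{2}}$
$266 Z{\left(31,-41 \right)} = 266 \sqrt{31^{2} + \left(-41\right)^{2}} = 266 \sqrt{961 + 1681} = 266 \sqrt{2642}$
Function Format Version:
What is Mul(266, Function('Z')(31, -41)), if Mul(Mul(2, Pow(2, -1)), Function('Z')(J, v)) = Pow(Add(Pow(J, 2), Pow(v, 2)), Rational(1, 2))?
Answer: Mul(266, Pow(2642, Rational(1, 2))) ≈ 13673.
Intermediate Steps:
Function('Z')(J, v) = Pow(Add(Pow(J, 2), Pow(v, 2)), Rational(1, 2))
Mul(266, Function('Z')(31, -41)) = Mul(266, Pow(Add(Pow(31, 2), Pow(-41, 2)), Rational(1, 2))) = Mul(266, Pow(Add(961, 1681), Rational(1, 2))) = Mul(266, Pow(2642, Rational(1, 2)))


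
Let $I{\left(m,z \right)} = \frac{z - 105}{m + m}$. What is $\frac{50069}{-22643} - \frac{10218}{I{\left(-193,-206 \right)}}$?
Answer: $- \frac{89322914623}{7041973} \approx -12684.0$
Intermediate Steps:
$I{\left(m,z \right)} = \frac{-105 + z}{2 m}$
$\frac{50069}{-22643} - \frac{10218}{I{\left(-193,-206 \right)}} = \frac{50069}{-22643} - \frac{10218}{\frac{1}{2} \frac{1}{-193} \left(-105 - 206\right)} = 50069 \left(- \frac{1}{22643}\right) - \frac{10218}{\frac{1}{2} \left(- \frac{1}{193}\right) \left(-311\right)} = - \frac{50069}{22643} - \frac{10218}{\frac{311}{386}} = - \frac{50069}{22643} - \frac{3944148}{311} = - \frac{89322914623}{7041973}$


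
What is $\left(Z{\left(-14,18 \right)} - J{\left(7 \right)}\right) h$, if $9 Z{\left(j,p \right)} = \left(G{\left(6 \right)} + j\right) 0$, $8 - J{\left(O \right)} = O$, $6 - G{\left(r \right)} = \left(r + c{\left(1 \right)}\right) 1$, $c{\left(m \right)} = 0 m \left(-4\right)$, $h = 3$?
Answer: $-3$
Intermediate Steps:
$c{\left(m \right)} = 0$ ($c{\left(m \right)} = 0 \left(-4\right) = 0$)
$G{\left(r \right)} = 6 - r$ ($G{\left(r \right)} = 6 - \left(r + 0\right) 1 = 6 - r 1 = 6 - r$)
$J{\left(O \right)} = 8 - O$
$Z{\left(j,p \right)} = 0$ ($Z{\left(j,p \right)} = \frac{\left(\left(6 - 6\right) + j\right) 0}{9} = \frac{\left(0 + j\right) 0}{9} = \frac{j 0}{9} = \frac{1}{9} \cdot 0 = 0$)
$\left(Z{\left(-14,18 \right)} - J{\left(7 \right)}\right) h = \left(0 - \left(8 - 7\right)\right) 3 = \left(0 - 1\right) 3 = \left(-1\right) 3 = -3$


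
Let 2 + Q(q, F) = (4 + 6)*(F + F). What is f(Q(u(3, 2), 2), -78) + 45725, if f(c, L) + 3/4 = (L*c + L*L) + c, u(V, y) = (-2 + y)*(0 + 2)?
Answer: 195529/4 ≈ 48882.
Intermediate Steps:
u(V, y) = -4 + 2*y (u(V, y) = (-2 + y)*2 = -4 + 2*y)
Q(q, F) = -2 + 20*F (Q(q, F) = -2 + (4 + 6)*(F + F) = -2 + 10*(2*F) = -2 + 20*F)
f(c, L) = -3/4 + c + L**2 + L*c (f(c, L) = -3/4 + ((L*c + L*L) + c) = -3/4 + ((L*c + L**2) + c) = -3/4 + ((L**2 + L*c) + c) = -3/4 + (c + L**2 + L*c) = -3/4 + c + L**2 + L*c)
f(Q(u(3, 2), 2), -78) + 45725 = (-3/4 + (-2 + 20*2) + (-78)**2 - 78*(-2 + 20*2)) + 45725 = (-3/4 + (-2 + 40) + 6084 - 78*(-2 + 40)) + 45725 = (-3/4 + 38 + 6084 - 78*38) + 45725 = (-3/4 + 38 + 6084 - 2964) + 45725 = 12629/4 + 45725 = 195529/4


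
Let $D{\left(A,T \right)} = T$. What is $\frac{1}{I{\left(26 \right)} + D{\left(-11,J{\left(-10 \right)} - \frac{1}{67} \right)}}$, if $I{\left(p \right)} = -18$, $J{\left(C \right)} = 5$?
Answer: $- \frac{67}{872} \approx -0.076835$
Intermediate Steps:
$\frac{1}{I{\left(26 \right)} + D{\left(-11,J{\left(-10 \right)} - \frac{1}{67} \right)}} = \frac{1}{-18 + \left(5 - \frac{1}{67}\right)} = \frac{1}{-18 + \frac{334}{67}} = \frac{1}{- \frac{872}{67}} = - \frac{67}{872}$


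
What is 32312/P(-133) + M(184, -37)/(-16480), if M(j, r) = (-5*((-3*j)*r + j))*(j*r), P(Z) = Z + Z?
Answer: -83540412/1957 ≈ -42688.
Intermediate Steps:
P(Z) = 2*Z
M(j, r) = j*r*(-5*j + 15*j*r) (M(j, r) = (-5*(-3*j*r + j))*(j*r) = (-5*(j - 3*j*r))*(j*r) = (-5*j + 15*j*r)*(j*r) = j*r*(-5*j + 15*j*r))
32312/P(-133) + M(184, -37)/(-16480) = 32312/((2*(-133))) + (5*(-37)*184²*(-1 + 3*(-37)))/(-16480) = 32312/(-266) + (5*(-37)*33856*(-1 - 111))*(-1/16480) = 32312*(-1/266) + (5*(-37)*33856*(-112))*(-1/16480) = -2308/19 + 701496320*(-1/16480) = -2308/19 - 4384352/103 = -83540412/1957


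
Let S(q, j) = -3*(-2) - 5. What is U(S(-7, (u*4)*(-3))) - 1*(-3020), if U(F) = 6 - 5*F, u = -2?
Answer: 3021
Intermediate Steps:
S(q, j) = 1 (S(q, j) = 6 - 5 = 1)
U(S(-7, (u*4)*(-3))) - 1*(-3020) = (6 - 5*1) - 1*(-3020) = (6 - 5) + 3020 = 1 + 3020 = 3021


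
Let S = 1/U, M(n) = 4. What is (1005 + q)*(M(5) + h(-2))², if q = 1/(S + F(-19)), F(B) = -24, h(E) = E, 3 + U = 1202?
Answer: 115670704/28775 ≈ 4019.8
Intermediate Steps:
U = 1199 (U = -3 + 1202 = 1199)
S = 1/1199 ≈ 0.00083403
q = -1199/28775 (q = 1/(1/1199 - 24) = 1/(-28775/1199) = -1199/28775 ≈ -0.041668)
(1005 + q)*(M(5) + h(-2))² = (1005 - 1199/28775)*(4 - 2)² = (28917676/28775)*2² = (28917676/28775)*4 = 115670704/28775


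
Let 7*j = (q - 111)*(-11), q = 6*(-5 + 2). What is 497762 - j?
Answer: 3482915/7 ≈ 4.9756e+5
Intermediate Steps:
q = -18 (q = 6*(-3) = -18)
j = 1419/7 (j = ((-18 - 111)*(-11))/7 = (-129*(-11))/7 = (⅐)*1419 = 1419/7 ≈ 202.71)
497762 - j = 497762 - 1*1419/7 = 497762 - 1419/7 = 3482915/7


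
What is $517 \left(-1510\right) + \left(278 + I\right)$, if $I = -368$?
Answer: $-780760$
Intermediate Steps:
$517 \left(-1510\right) + \left(278 + I\right) = 517 \left(-1510\right) + \left(278 - 368\right) = -780670 - 90 = -780760$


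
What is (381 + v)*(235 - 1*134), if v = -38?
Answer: 34643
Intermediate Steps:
(381 + v)*(235 - 1*134) = (381 - 38)*(235 - 1*134) = 343*(235 - 134) = 343*101 = 34643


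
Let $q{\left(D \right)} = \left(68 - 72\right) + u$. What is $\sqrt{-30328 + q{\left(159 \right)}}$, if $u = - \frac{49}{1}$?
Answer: $i \sqrt{30381} \approx 174.3 i$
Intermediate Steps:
$u = -49$ ($u = \left(-49\right) 1 = -49$)
$q{\left(D \right)} = -53$ ($q{\left(D \right)} = \left(68 - 72\right) - 49 = -4 - 49 = -53$)
$\sqrt{-30328 + q{\left(159 \right)}} = \sqrt{-30328 - 53} = \sqrt{-30381} = i \sqrt{30381}$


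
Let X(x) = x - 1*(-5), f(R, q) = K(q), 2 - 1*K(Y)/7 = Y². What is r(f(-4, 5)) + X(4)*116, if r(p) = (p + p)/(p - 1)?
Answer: 84725/81 ≈ 1046.0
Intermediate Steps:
K(Y) = 14 - 7*Y²
f(R, q) = 14 - 7*q²
r(p) = 2*p/(-1 + p) (r(p) = (2*p)/(-1 + p) = 2*p/(-1 + p))
X(x) = 5 + x (X(x) = x + 5 = 5 + x)
r(f(-4, 5)) + X(4)*116 = 2*(14 - 7*5²)/(-1 + (14 - 7*5²)) + (5 + 4)*116 = 2*(14 - 7*25)/(-1 + (14 - 7*25)) + 9*116 = 2*(14 - 175)/(-1 + (14 - 175)) + 1044 = 2*(-161)/(-1 - 161) + 1044 = 2*(-161)/(-162) + 1044 = 2*(-161)*(-1/162) + 1044 = 161/81 + 1044 = 84725/81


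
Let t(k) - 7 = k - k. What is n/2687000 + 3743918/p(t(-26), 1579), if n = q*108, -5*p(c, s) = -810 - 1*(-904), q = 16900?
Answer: -125748416903/631445 ≈ -1.9914e+5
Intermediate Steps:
t(k) = 7 (t(k) = 7 + (k - k) = 7 + 0 = 7)
p(c, s) = -94/5 (p(c, s) = -(-810 - 1*(-904))/5 = -(-810 + 904)/5 = -⅕*94 = -94/5)
n = 1825200 (n = 16900*108 = 1825200)
n/2687000 + 3743918/p(t(-26), 1579) = 1825200/2687000 + 3743918/(-94/5) = 1825200*(1/2687000) + 3743918*(-5/94) = 9126/13435 - 9359795/47 = -125748416903/631445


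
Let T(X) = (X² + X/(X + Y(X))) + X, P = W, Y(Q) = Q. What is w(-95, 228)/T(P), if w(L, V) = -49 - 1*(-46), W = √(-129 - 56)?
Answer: 2214/136901 + 12*I*√185/136901 ≈ 0.016172 + 0.0011922*I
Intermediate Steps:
W = I*√185 (W = √(-185) = I*√185 ≈ 13.601*I)
P = I*√185 ≈ 13.601*I
T(X) = ½ + X + X² (T(X) = (X² + X/(X + X)) + X = (X² + X/((2*X))) + X = (X² + (1/(2*X))*X) + X = (X² + ½) + X = (½ + X²) + X = ½ + X + X²)
w(L, V) = -3 (w(L, V) = -49 + 46 = -3)
w(-95, 228)/T(P) = -3/(½ + I*√185 + (I*√185)²) = -3/(½ + I*√185 - 185) = -3/(-369/2 + I*√185)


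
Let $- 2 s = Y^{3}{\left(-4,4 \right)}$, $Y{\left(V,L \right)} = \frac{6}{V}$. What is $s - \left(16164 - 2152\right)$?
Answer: $- \frac{224165}{16} \approx -14010.0$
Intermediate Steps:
$s = \frac{27}{16}$ ($s = - \frac{\left(\frac{6}{-4}\right)^{3}}{2} = - \frac{\left(6 \left(- \frac{1}{4}\right)\right)^{3}}{2} = - \frac{\left(- \frac{3}{2}\right)^{3}}{2} = \left(- \frac{1}{2}\right) \left(- \frac{27}{8}\right) = \frac{27}{16} \approx 1.6875$)
$s - \left(16164 - 2152\right) = \frac{27}{16} - \left(16164 - 2152\right) = \frac{27}{16} - 14012 = - \frac{224165}{16}$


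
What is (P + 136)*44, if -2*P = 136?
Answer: 2992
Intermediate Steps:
P = -68 (P = -1/2*136 = -68)
(P + 136)*44 = (-68 + 136)*44 = 68*44 = 2992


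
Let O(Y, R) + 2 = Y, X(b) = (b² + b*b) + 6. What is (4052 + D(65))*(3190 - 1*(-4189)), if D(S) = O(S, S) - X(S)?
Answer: -32032239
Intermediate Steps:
X(b) = 6 + 2*b² (X(b) = (b² + b²) + 6 = 2*b² + 6 = 6 + 2*b²)
O(Y, R) = -2 + Y
D(S) = -8 + S - 2*S² (D(S) = (-2 + S) - (6 + 2*S²) = (-2 + S) + (-6 - 2*S²) = -8 + S - 2*S²)
(4052 + D(65))*(3190 - 1*(-4189)) = (4052 + (-8 + 65 - 2*65²))*(3190 - 1*(-4189)) = (4052 + (-8 + 65 - 2*4225))*(3190 + 4189) = (4052 + (-8 + 65 - 8450))*7379 = (4052 - 8393)*7379 = -4341*7379 = -32032239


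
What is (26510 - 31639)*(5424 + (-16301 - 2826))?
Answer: 70282687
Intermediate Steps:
(26510 - 31639)*(5424 + (-16301 - 2826)) = -5129*(5424 - 19127) = -5129*(-13703) = 70282687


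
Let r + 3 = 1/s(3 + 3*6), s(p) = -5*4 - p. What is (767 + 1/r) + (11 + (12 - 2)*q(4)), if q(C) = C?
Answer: 101391/124 ≈ 817.67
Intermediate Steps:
s(p) = -20 - p
r = -124/41 (r = -3 + 1/(-20 - (3 + 3*6)) = -3 + 1/(-20 - (3 + 18)) = -3 + 1/(-20 - 1*21) = -3 + 1/(-20 - 21) = -3 + 1/(-41) = -3 - 1/41 = -124/41 ≈ -3.0244)
(767 + 1/r) + (11 + (12 - 2)*q(4)) = (767 + 1/(-124/41)) + (11 + (12 - 2)*4) = (767 - 41/124) + (11 + 10*4) = 95067/124 + (11 + 40) = 95067/124 + 51 = 101391/124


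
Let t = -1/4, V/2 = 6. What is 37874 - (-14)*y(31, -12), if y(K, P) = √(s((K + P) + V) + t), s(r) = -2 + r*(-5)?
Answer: 37874 + 7*I*√629 ≈ 37874.0 + 175.56*I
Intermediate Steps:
V = 12 (V = 2*6 = 12)
s(r) = -2 - 5*r
t = -¼ (t = -1*¼ = -¼ ≈ -0.25000)
y(K, P) = √(-249/4 - 5*K - 5*P) (y(K, P) = √((-2 - 5*((K + P) + 12)) - ¼) = √((-2 - 5*(12 + K + P)) - ¼) = √((-2 + (-60 - 5*K - 5*P)) - ¼) = √((-62 - 5*K - 5*P) - ¼) = √(-249/4 - 5*K - 5*P))
37874 - (-14)*y(31, -12) = 37874 - (-14)*√(-249 - 20*31 - 20*(-12))/2 = 37874 - (-14)*√(-249 - 620 + 240)/2 = 37874 - (-14)*√(-629)/2 = 37874 - (-14)*(I*√629)/2 = 37874 - (-14)*I*√629/2 = 37874 - (-7)*I*√629 = 37874 + 7*I*√629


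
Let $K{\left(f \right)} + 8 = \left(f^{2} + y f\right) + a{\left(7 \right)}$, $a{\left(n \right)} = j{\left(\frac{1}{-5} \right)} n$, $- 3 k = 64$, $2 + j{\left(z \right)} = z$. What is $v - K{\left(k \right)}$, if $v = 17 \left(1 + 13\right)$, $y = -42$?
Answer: $- \frac{49037}{45} \approx -1089.7$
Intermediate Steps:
$j{\left(z \right)} = -2 + z$
$k = - \frac{64}{3}$ ($k = \left(- \frac{1}{3}\right) 64 = - \frac{64}{3} \approx -21.333$)
$a{\left(n \right)} = - \frac{11 n}{5}$ ($a{\left(n \right)} = \left(-2 + \frac{1}{-5}\right) n = \left(-2 - \frac{1}{5}\right) n = - \frac{11 n}{5}$)
$K{\left(f \right)} = - \frac{117}{5} + f^{2} - 42 f$ ($K{\left(f \right)} = -8 - \left(\frac{77}{5} - f^{2} + 42 f\right) = - \frac{117}{5} + f^{2} - 42 f$)
$v = 238$ ($v = 17 \cdot 14 = 238$)
$v - K{\left(k \right)} = 238 - \left(- \frac{117}{5} + \left(- \frac{64}{3}\right)^{2} - -896\right) = 238 - \left(- \frac{117}{5} + \frac{4096}{9} + 896\right) = 238 - \frac{59747}{45} = - \frac{49037}{45}$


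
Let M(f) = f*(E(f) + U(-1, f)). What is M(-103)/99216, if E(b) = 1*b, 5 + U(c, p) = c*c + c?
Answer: 309/2756 ≈ 0.11212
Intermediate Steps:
U(c, p) = -5 + c + c² (U(c, p) = -5 + (c*c + c) = -5 + (c² + c) = -5 + (c + c²) = -5 + c + c²)
E(b) = b
M(f) = f*(-5 + f) (M(f) = f*(f + (-5 - 1 + (-1)²)) = f*(f + (-5 - 1 + 1)) = f*(f - 5) = f*(-5 + f))
M(-103)/99216 = -103*(-5 - 103)/99216 = -103*(-108)*(1/99216) = 11124*(1/99216) = 309/2756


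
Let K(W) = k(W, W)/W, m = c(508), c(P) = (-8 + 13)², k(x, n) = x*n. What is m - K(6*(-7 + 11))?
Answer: 1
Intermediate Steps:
k(x, n) = n*x
c(P) = 25 (c(P) = 5² = 25)
m = 25
K(W) = W (K(W) = (W*W)/W = W²/W = W)
m - K(6*(-7 + 11)) = 25 - 6*(-7 + 11) = 25 - 6*4 = 25 - 1*24 = 25 - 24 = 1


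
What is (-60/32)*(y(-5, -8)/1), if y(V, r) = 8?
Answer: -15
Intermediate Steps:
(-60/32)*(y(-5, -8)/1) = (-60/32)*(8/1) = (-60*1/32)*(8*1) = -15/8*8 = -15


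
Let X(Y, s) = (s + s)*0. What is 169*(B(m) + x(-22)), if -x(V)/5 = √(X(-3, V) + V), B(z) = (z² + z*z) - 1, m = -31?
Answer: 324649 - 845*I*√22 ≈ 3.2465e+5 - 3963.4*I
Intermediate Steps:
X(Y, s) = 0 (X(Y, s) = (2*s)*0 = 0)
B(z) = -1 + 2*z² (B(z) = (z² + z²) - 1 = 2*z² - 1 = -1 + 2*z²)
x(V) = -5*√V (x(V) = -5*√(0 + V) = -5*√V)
169*(B(m) + x(-22)) = 169*((-1 + 2*(-31)²) - 5*I*√22) = 169*((-1 + 2*961) - 5*I*√22) = 169*((-1 + 1922) - 5*I*√22) = 169*(1921 - 5*I*√22) = 324649 - 845*I*√22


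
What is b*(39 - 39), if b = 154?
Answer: 0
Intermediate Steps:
b*(39 - 39) = 154*(39 - 39) = 154*0 = 0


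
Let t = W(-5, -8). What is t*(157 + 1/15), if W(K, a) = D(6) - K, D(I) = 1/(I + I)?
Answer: 35929/45 ≈ 798.42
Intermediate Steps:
D(I) = 1/(2*I)
W(K, a) = 1/12 - K (W(K, a) = (½)/6 - K = (½)*(⅙) - K = 1/12 - K)
t = 61/12 (t = 1/12 - 1*(-5) = 1/12 + 5 = 61/12 ≈ 5.0833)
t*(157 + 1/15) = 61*(157 + 1/15)/12 = (61/12)*(2356/15) = 35929/45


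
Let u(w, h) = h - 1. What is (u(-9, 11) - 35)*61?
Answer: -1525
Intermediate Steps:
u(w, h) = -1 + h
(u(-9, 11) - 35)*61 = ((-1 + 11) - 35)*61 = (10 - 35)*61 = -25*61 = -1525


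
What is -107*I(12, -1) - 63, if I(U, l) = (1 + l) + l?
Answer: 44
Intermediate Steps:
I(U, l) = 1 + 2*l
-107*I(12, -1) - 63 = -107*(1 + 2*(-1)) - 63 = -107*(1 - 2) - 63 = -107*(-1) - 63 = 107 - 63 = 44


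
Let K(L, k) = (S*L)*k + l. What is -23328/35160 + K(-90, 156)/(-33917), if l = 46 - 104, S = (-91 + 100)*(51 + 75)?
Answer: 23291910046/49688405 ≈ 468.76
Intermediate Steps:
S = 1134 (S = 9*126 = 1134)
l = -58
K(L, k) = -58 + 1134*L*k (K(L, k) = (1134*L)*k - 58 = 1134*L*k - 58 = -58 + 1134*L*k)
-23328/35160 + K(-90, 156)/(-33917) = -23328/35160 + (-58 + 1134*(-90)*156)/(-33917) = -23328*1/35160 + (-58 - 15921360)*(-1/33917) = -972/1465 - 15921418*(-1/33917) = -972/1465 + 15921418/33917 = 23291910046/49688405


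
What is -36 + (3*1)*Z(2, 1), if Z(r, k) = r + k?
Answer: -27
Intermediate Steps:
Z(r, k) = k + r
-36 + (3*1)*Z(2, 1) = -36 + (3*1)*(1 + 2) = -36 + 3*3 = -36 + 9 = -27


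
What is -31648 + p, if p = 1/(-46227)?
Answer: -1462992097/46227 ≈ -31648.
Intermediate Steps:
p = -1/46227 ≈ -2.1632e-5
-31648 + p = -31648 - 1/46227 = -1462992097/46227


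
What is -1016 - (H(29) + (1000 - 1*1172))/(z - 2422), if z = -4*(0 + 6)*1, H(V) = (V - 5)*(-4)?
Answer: -1242702/1223 ≈ -1016.1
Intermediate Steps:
H(V) = 20 - 4*V (H(V) = (-5 + V)*(-4) = 20 - 4*V)
z = -24 (z = -4*6*1 = -24*1 = -24)
-1016 - (H(29) + (1000 - 1*1172))/(z - 2422) = -1016 - ((20 - 4*29) + (1000 - 1*1172))/(-24 - 2422) = -1016 - ((20 - 116) + (1000 - 1172))/(-2446) = -1016 - (-96 - 172)*(-1)/2446 = -1016 - (-268)*(-1)/2446 = -1016 - 1*134/1223 = -1016 - 134/1223 = -1242702/1223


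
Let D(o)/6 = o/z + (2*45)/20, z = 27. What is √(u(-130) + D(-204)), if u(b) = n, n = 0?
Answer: I*√165/3 ≈ 4.2817*I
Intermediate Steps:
D(o) = 27 + 2*o/9 (D(o) = 6*(o/27 + (2*45)/20) = 6*(o*(1/27) + 90*(1/20)) = 6*(o/27 + 9/2) = 6*(9/2 + o/27) = 27 + 2*o/9)
u(b) = 0
√(u(-130) + D(-204)) = √(0 + (27 + (2/9)*(-204))) = √(0 + (27 - 136/3)) = √(0 - 55/3) = √(-55/3) = I*√165/3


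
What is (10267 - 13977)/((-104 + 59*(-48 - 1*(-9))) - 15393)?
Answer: 1855/8899 ≈ 0.20845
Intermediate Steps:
(10267 - 13977)/((-104 + 59*(-48 - 1*(-9))) - 15393) = -3710/((-104 + 59*(-48 + 9)) - 15393) = -3710/((-104 + 59*(-39)) - 15393) = -3710/((-104 - 2301) - 15393) = -3710/(-2405 - 15393) = -3710/(-17798) = -3710*(-1/17798) = 1855/8899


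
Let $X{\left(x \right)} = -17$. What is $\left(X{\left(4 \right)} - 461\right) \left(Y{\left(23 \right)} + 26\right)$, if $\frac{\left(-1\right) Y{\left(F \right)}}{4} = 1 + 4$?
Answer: $-2868$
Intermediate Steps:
$Y{\left(F \right)} = -20$ ($Y{\left(F \right)} = - 4 \left(1 + 4\right) = \left(-4\right) 5 = -20$)
$\left(X{\left(4 \right)} - 461\right) \left(Y{\left(23 \right)} + 26\right) = \left(-17 - 461\right) \left(-20 + 26\right) = \left(-478\right) 6 = -2868$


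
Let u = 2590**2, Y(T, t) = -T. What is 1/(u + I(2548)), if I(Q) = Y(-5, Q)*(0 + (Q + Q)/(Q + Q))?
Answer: 1/6708105 ≈ 1.4907e-7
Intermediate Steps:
u = 6708100
I(Q) = 5 (I(Q) = (-1*(-5))*(0 + (Q + Q)/(Q + Q)) = 5*(0 + (2*Q)/((2*Q))) = 5*(0 + (2*Q)*(1/(2*Q))) = 5*(0 + 1) = 5*1 = 5)
1/(u + I(2548)) = 1/(6708100 + 5) = 1/6708105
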